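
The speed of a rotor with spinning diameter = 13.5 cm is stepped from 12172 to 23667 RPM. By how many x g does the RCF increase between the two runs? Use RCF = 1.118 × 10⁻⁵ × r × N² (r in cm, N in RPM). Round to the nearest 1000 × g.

r = 13.5 / 2 = 6.75 cm
RCF₁ = 1.118 × 10⁻⁵ × 6.75 × (12172)² = 1.118 × 10⁻⁵ × 6.75 × 148,157,584 ≈ 11,180.7 × g
RCF₂ = 1.118 × 10⁻⁵ × 6.75 × (23667)² = 1.118 × 10⁻⁵ × 6.75 × 560,126,889 ≈ 42,270 × g
Increase = 42,270 − 11,180.7 = 31,089.3

≈ 31000 x g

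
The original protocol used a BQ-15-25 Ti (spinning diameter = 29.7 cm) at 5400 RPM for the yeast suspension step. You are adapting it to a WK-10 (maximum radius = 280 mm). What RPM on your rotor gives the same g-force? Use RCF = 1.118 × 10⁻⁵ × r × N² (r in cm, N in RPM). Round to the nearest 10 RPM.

Original rotor: r = 29.7 / 2 = 14.85 cm
RCF_original = 1.118 × 10⁻⁵ × 14.85 × (5400)² = 1.118 × 10⁻⁵ × 14.85 × 29,160,000 ≈ 4,841.2 × g
Your rotor: r = 280 mm = 28.0 cm
4,841.2 = 1.118 × 10⁻⁵ × 28 × N²
N² = 4,841.2 / (31.304 × 10⁻⁵) = 15,465,116
N ≈ √15,465,116 ≈ 3,932.6

≈ 3930 RPM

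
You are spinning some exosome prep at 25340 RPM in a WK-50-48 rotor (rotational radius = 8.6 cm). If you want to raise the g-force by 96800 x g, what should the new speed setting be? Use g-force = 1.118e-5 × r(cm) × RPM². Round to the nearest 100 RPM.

Current RCF = 1.118 × 10⁻⁵ × 8.6 × (25340)² = 1.118 × 10⁻⁵ × 8.6 × 642,115,600 ≈ 61,738.1 × g
Target RCF = 61,738.1 + 96,800 = 158,538.1 × g
N² = 158,538.1 / (9.6148 × 10⁻⁵) = 1,648,896,493
N ≈ √1,648,896,493 ≈ 40,606.6

40600 RPM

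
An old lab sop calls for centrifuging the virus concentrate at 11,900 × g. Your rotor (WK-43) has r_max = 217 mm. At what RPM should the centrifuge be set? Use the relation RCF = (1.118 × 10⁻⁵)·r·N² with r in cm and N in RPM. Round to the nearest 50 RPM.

N ≈ 7000 RPM

r = 217 mm = 21.7 cm
11,900 = 1.118 × 10⁻⁵ × 21.7 × N²
N² = 11,900 / (24.2606 × 10⁻⁵) = 49,050,724
N ≈ √49,050,724 ≈ 7,003.6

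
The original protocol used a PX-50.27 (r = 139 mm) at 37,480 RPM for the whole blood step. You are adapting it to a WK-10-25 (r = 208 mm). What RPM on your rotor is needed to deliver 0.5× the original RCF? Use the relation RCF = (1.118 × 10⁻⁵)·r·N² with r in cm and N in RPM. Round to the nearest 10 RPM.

≈ 21670 RPM

Original rotor: r = 139 mm = 13.9 cm
RCF_original = 1.118 × 10⁻⁵ × 13.9 × (37480)² = 1.118 × 10⁻⁵ × 13.9 × 1,404,750,400 ≈ 218,301 × g
Target RCF = 0.5 × 218,301 ≈ 109,150.5 × g
Your rotor: r = 208 mm = 20.8 cm
109,150.5 = 1.118 × 10⁻⁵ × 20.8 × N²
N² = 109,150.5 / (23.2544 × 10⁻⁵) = 469,375,688
N ≈ √469,375,688 ≈ 21,665.1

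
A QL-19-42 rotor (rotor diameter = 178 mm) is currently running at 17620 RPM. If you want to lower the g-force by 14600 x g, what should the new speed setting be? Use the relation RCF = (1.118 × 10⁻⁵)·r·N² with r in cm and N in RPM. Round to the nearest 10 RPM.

r = 178 mm / 2 = 89 mm = 8.9 cm
Current RCF = 1.118 × 10⁻⁵ × 8.9 × (17620)² = 1.118 × 10⁻⁵ × 8.9 × 310,464,400 ≈ 30,891.8 × g
Target RCF = 30,891.8 − 14,600 = 16,291.8 × g
N² = 16,291.8 / (9.9502 × 10⁻⁵) = 163,733,392
N ≈ √163,733,392 ≈ 12,795.8

12800 RPM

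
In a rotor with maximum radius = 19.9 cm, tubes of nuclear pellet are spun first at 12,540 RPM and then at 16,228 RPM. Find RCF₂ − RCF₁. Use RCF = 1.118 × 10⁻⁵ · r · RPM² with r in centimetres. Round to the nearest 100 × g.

RCF₁ = 1.118 × 10⁻⁵ × 19.9 × (12540)² = 1.118 × 10⁻⁵ × 19.9 × 157,251,600 ≈ 34,985.7 × g
RCF₂ = 1.118 × 10⁻⁵ × 19.9 × (16228)² = 1.118 × 10⁻⁵ × 19.9 × 263,347,984 ≈ 58,590.2 × g
Increase = 58,590.2 − 34,985.7 = 23,604.5

≈ 23600 x g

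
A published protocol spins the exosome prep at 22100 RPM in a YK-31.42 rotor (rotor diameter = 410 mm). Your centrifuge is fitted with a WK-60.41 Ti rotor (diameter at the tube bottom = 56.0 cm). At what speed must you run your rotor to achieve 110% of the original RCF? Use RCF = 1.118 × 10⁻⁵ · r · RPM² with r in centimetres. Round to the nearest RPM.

19833 RPM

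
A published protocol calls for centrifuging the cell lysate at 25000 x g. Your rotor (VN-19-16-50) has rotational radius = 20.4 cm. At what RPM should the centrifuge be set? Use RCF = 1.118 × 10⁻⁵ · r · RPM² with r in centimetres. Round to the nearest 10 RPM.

10470 RPM

25,000 = 1.118 × 10⁻⁵ × 20.4 × N²
N² = 25,000 / (22.8072 × 10⁻⁵) = 109,614,508
N ≈ √109,614,508 ≈ 10,469.7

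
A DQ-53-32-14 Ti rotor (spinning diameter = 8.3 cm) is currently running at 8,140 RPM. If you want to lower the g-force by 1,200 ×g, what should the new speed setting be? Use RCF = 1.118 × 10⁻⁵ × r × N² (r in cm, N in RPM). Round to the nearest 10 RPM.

6360 RPM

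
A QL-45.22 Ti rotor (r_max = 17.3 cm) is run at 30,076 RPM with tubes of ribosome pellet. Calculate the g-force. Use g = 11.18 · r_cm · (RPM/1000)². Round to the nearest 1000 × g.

≈ 175000 x g

RCF = 11.18 × 17.3 × (30.076)² = 11.18 × 17.3 × 904.565776 ≈ 174,955.7 × g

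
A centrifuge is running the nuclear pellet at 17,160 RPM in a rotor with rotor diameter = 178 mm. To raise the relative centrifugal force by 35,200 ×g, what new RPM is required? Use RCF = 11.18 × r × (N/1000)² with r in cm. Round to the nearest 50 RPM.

r = 178 mm / 2 = 89 mm = 8.9 cm
Current RCF = 11.18 × 8.9 × (17.16)² = 11.18 × 8.9 × 294.4656 ≈ 29,299.9 × g
Target RCF = 29,299.9 + 35,200 = 64,499.9 × g
(N/1000)² = 64,499.9 / 99.502 = 648.2272
N = 1000 × √648.2272 ≈ 25,460.3

25450 RPM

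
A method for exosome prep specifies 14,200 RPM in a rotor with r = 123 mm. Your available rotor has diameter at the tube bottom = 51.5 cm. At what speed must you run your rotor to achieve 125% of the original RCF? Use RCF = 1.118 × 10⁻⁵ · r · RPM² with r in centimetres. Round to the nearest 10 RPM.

≈ 10970 RPM

Original rotor: r = 123 mm = 12.3 cm
RCF = 1.118 × 10⁻⁵ × r × N²
RCF_original = 1.118 × 10⁻⁵ × 12.3 × (14200)² = 1.118 × 10⁻⁵ × 12.3 × 201,640,000 ≈ 27,728.3 × g
Target RCF = 1.25 × 27,728.3 ≈ 34,660.4 × g
Your rotor: r = 51.5 / 2 = 25.75 cm
34,660.4 = 1.118 × 10⁻⁵ × 25.75 × N²
N² = 34,660.4 / (28.7885 × 10⁻⁵) = 120,396,686
N ≈ √120,396,686 ≈ 10,972.5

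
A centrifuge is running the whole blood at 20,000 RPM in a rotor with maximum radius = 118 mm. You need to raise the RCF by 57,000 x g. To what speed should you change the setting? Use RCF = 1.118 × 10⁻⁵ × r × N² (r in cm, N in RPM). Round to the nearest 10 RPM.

r = 118 mm = 11.8 cm
Current RCF = 1.118 × 10⁻⁵ × 11.8 × (20000)² = 1.118 × 10⁻⁵ × 11.8 × 400,000,000 ≈ 52,769.6 × g
Target RCF = 52,769.6 + 57,000 = 109,769.6 × g
N² = 109,769.6 / (13.1924 × 10⁻⁵) = 832,066,948
N ≈ √832,066,948 ≈ 28,845.6

N₂ ≈ 28850 RPM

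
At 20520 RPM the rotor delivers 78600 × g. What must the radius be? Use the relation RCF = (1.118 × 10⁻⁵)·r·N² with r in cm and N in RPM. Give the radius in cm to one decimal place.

16.7 cm

78600 = 1.118 × 10⁻⁵ × r × (20520)²
r = 78600 / (1.118 × 10⁻⁵ × 421,070,400) = 78600 / 4707.567 ≈ 16.697 cm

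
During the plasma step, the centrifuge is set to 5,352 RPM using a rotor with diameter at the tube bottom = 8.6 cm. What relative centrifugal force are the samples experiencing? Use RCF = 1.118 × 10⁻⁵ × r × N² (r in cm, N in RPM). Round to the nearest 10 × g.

r = 8.6 / 2 = 4.3 cm
RCF = 1.118 × 10⁻⁵ × r × N²
RCF = 1.118 × 10⁻⁵ × 4.3 × (5352)² = 1.118 × 10⁻⁵ × 4.3 × 28,643,904 ≈ 1,377 × g

1380 × g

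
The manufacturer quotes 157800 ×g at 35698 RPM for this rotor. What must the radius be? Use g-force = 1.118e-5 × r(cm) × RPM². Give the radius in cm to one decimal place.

r ≈ 11.1 cm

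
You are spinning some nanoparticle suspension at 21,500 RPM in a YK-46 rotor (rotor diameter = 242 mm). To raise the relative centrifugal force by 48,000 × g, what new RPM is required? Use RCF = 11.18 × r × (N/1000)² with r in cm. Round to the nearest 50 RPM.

r = 242 mm / 2 = 121 mm = 12.1 cm
Current RCF = 11.18 × 12.1 × (21.5)² = 11.18 × 12.1 × 462.25 ≈ 62,532.3 × g
Target RCF = 62,532.3 + 48,000 = 110,532.3 × g
(N/1000)² = 110,532.3 / 135.278 = 817.0752
N = 1000 × √817.0752 ≈ 28,584.5

28600 RPM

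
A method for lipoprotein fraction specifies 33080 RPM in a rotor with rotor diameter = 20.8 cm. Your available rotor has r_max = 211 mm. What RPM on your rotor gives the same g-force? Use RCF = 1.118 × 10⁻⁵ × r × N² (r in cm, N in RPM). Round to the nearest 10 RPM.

23220 RPM

Original rotor: r = 20.8 / 2 = 10.4 cm
RCF = 1.118 × 10⁻⁵ × r × N²
RCF_original = 1.118 × 10⁻⁵ × 10.4 × (33080)² = 1.118 × 10⁻⁵ × 10.4 × 1,094,286,400 ≈ 127,234.9 × g
Your rotor: r = 211 mm = 21.1 cm
127,234.9 = 1.118 × 10⁻⁵ × 21.1 × N²
N² = 127,234.9 / (23.5898 × 10⁻⁵) = 539,364,047
N ≈ √539,364,047 ≈ 23,224.2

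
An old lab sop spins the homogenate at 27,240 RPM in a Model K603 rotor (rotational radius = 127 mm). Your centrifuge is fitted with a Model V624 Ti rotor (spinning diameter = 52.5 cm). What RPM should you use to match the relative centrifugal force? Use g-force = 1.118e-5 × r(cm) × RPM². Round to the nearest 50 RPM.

Original rotor: r = 127 mm = 12.7 cm
RCF_original = 1.118 × 10⁻⁵ × 12.7 × (27240)² = 1.118 × 10⁻⁵ × 12.7 × 742,017,600 ≈ 105,356.1 × g
Your rotor: r = 52.5 / 2 = 26.25 cm
105,356.1 = 1.118 × 10⁻⁵ × 26.25 × N²
N² = 105,356.1 / (29.3475 × 10⁻⁵) = 358,995,144
N ≈ √358,995,144 ≈ 18,947.2

18950 RPM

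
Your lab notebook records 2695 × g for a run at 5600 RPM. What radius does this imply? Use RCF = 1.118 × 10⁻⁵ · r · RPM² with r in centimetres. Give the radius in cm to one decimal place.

≈ 7.7 cm

2695 = 1.118 × 10⁻⁵ × r × (5600)²
r = 2695 / (1.118 × 10⁻⁵ × 31,360,000) = 2695 / 350.6048 ≈ 7.687 cm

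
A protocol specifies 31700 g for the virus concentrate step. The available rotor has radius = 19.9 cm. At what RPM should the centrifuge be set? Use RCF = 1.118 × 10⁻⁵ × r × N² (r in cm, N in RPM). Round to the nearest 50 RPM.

RCF = 1.118 × 10⁻⁵ × r × N²
31,700 = 1.118 × 10⁻⁵ × 19.9 × N²
N² = 31,700 / (22.2482 × 10⁻⁵) = 142,483,437
N ≈ √142,483,437 ≈ 11,936.6

N ≈ 11950 RPM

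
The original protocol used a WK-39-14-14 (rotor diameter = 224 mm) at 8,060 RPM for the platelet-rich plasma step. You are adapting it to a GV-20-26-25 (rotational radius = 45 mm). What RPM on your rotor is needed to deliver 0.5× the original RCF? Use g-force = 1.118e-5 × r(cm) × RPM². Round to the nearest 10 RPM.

8990 RPM

Original rotor: r = 224 mm / 2 = 112 mm = 11.2 cm
RCF = 1.118 × 10⁻⁵ × r × N²
RCF_original = 1.118 × 10⁻⁵ × 11.2 × (8060)² = 1.118 × 10⁻⁵ × 11.2 × 64,963,600 ≈ 8,134.5 × g
Target RCF = 0.5 × 8,134.5 ≈ 4,067.2 × g
Your rotor: r = 45 mm = 4.5 cm
4,067.2 = 1.118 × 10⁻⁵ × 4.5 × N²
N² = 4,067.2 / (5.031 × 10⁻⁵) = 80,842,775
N ≈ √80,842,775 ≈ 8,991.3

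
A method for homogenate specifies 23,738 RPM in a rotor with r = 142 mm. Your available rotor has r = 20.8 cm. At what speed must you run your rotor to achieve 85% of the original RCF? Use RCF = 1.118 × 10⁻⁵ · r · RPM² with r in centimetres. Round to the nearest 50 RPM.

Original rotor: r = 142 mm = 14.2 cm
RCF_original = 1.118 × 10⁻⁵ × 14.2 × (23738)² = 1.118 × 10⁻⁵ × 14.2 × 563,492,644 ≈ 89,457.8 × g
Target RCF = 0.85 × 89,457.8 ≈ 76,039.1 × g
76,039.1 = 1.118 × 10⁻⁵ × 20.8 × N²
N² = 76,039.1 / (23.2544 × 10⁻⁵) = 326,988,011
N ≈ √326,988,011 ≈ 18,082.8

≈ 18100 RPM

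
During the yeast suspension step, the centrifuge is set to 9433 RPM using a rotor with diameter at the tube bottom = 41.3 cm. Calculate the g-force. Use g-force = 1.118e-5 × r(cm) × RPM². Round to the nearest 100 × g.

r = 41.3 / 2 = 20.65 cm
RCF = 1.118 × 10⁻⁵ × r × N²
RCF = 1.118 × 10⁻⁵ × 20.65 × (9433)² = 1.118 × 10⁻⁵ × 20.65 × 88,981,489 ≈ 20,542.9 × g

20500 × g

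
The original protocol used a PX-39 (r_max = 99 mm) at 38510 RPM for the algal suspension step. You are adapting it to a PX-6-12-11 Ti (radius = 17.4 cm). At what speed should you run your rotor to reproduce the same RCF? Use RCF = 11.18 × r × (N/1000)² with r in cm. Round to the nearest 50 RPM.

≈ 29050 RPM

Original rotor: r = 99 mm = 9.9 cm
RCF = 11.18 × r × (N/1000)²
RCF_original = 11.18 × 9.9 × (38.51)² = 11.18 × 9.9 × 1,483.0201 ≈ 164,143.6 × g
164,143.6 = 11.18 × 17.4 × (N/1000)²
(N/1000)² = 164,143.6 / 194.532 = 843.7871
N = 1000 × √843.7871 ≈ 29,048.0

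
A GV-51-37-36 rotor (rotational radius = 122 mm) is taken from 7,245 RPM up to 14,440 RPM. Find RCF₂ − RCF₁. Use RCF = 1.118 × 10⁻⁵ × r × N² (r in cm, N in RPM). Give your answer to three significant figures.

≈ 21300 ×g

r = 122 mm = 12.2 cm
RCF₁ = 1.118 × 10⁻⁵ × 12.2 × (7245)² = 1.118 × 10⁻⁵ × 12.2 × 52,490,025 ≈ 7,159.4 × g
RCF₂ = 1.118 × 10⁻⁵ × 12.2 × (14440)² = 1.118 × 10⁻⁵ × 12.2 × 208,513,600 ≈ 28,440.4 × g
Increase = 28,440.4 − 7,159.4 = 21,281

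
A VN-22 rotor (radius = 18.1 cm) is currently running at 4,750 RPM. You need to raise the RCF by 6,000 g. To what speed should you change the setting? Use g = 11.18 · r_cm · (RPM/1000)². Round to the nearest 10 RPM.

Current RCF = 11.18 × 18.1 × (4.75)² = 11.18 × 18.1 × 22.5625 ≈ 4,565.7 × g
Target RCF = 4,565.7 + 6,000 = 10,565.7 × g
(N/1000)² = 10,565.7 / 202.358 = 52.21291
N = 1000 × √52.21291 ≈ 7,225.9

7230 RPM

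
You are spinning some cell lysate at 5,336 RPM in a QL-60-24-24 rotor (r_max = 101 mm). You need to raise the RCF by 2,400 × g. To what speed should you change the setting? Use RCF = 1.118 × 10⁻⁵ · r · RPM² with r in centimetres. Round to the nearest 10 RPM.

≈ 7050 RPM

r = 101 mm = 10.1 cm
Current RCF = 1.118 × 10⁻⁵ × 10.1 × (5336)² = 1.118 × 10⁻⁵ × 10.1 × 28,472,896 ≈ 3,215.1 × g
Target RCF = 3,215.1 + 2,400 = 5,615.1 × g
N² = 5,615.1 / (11.2918 × 10⁻⁵) = 49,727,236
N ≈ √49,727,236 ≈ 7,051.8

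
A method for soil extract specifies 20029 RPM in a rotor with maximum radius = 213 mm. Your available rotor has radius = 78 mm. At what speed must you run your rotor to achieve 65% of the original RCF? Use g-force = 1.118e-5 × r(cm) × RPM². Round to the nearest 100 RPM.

Original rotor: r = 213 mm = 21.3 cm
RCF = 1.118 × 10⁻⁵ × r × N²
RCF_original = 1.118 × 10⁻⁵ × 21.3 × (20029)² = 1.118 × 10⁻⁵ × 21.3 × 401,160,841 ≈ 95,530 × g
Target RCF = 0.65 × 95,530 ≈ 62,094.5 × g
Your rotor: r = 78 mm = 7.8 cm
62,094.5 = 1.118 × 10⁻⁵ × 7.8 × N²
N² = 62,094.5 / (8.7204 × 10⁻⁵) = 712,060,227
N ≈ √712,060,227 ≈ 26,684.5

26700 RPM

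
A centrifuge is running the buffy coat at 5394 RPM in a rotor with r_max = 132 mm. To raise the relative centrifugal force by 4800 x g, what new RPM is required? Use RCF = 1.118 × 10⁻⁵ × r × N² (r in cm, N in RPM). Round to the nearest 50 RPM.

r = 132 mm = 13.2 cm
Current RCF = 1.118 × 10⁻⁵ × 13.2 × (5394)² = 1.118 × 10⁻⁵ × 13.2 × 29,095,236 ≈ 4,293.8 × g
Target RCF = 4,293.8 + 4,800 = 9,093.8 × g
N² = 9,093.8 / (14.7576 × 10⁻⁵) = 61,621,131
N ≈ √61,621,131 ≈ 7,849.9

≈ 7850 RPM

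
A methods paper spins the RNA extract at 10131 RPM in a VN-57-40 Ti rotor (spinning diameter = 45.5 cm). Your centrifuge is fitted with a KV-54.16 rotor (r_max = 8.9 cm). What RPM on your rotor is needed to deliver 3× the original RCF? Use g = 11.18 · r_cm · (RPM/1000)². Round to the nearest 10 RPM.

28050 RPM

Original rotor: r = 45.5 / 2 = 22.75 cm
RCF_original = 11.18 × 22.75 × (10.131)² = 11.18 × 22.75 × 102.637161 ≈ 26,105.2 × g
Target RCF = 3 × 26,105.2 ≈ 78,315.6 × g
78,315.6 = 11.18 × 8.9 × (N/1000)²
(N/1000)² = 78,315.6 / 99.502 = 787.0756
N = 1000 × √787.0756 ≈ 28,054.9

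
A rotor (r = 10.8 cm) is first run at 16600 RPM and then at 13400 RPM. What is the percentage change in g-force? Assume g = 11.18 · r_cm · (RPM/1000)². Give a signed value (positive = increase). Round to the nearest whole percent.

RCF ∝ N², so the ratio is (13400/16600)² = (0.807229)² = 0.6516.
Change = 0.6516 − 1 = -0.3484 → -34.8%.

-35%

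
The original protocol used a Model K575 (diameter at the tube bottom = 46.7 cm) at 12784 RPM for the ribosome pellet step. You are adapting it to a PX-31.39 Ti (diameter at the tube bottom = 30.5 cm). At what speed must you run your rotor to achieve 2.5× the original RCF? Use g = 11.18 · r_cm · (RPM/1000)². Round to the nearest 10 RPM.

25010 RPM

Original rotor: r = 46.7 / 2 = 23.35 cm
RCF = 11.18 × r × (N/1000)²
RCF_original = 11.18 × 23.35 × (12.784)² = 11.18 × 23.35 × 163.430656 ≈ 42,664.1 × g
Target RCF = 2.5 × 42,664.1 ≈ 106,660.2 × g
Your rotor: r = 30.5 / 2 = 15.25 cm
106,660.2 = 11.18 × 15.25 × (N/1000)²
(N/1000)² = 106,660.2 / 170.495 = 625.5914
N = 1000 × √625.5914 ≈ 25,011.8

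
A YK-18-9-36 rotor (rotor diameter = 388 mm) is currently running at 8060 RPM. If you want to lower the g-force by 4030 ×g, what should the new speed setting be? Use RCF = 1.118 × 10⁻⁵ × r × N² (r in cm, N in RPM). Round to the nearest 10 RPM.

N₂ ≈ 6810 RPM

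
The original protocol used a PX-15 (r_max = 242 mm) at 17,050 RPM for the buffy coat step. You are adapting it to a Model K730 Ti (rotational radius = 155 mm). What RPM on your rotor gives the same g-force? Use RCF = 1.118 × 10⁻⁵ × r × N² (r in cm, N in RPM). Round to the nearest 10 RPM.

≈ 21300 RPM

Original rotor: r = 242 mm = 24.2 cm
RCF_original = 1.118 × 10⁻⁵ × 24.2 × (17050)² = 1.118 × 10⁻⁵ × 24.2 × 290,702,500 ≈ 78,651.3 × g
Your rotor: r = 155 mm = 15.5 cm
78,651.3 = 1.118 × 10⁻⁵ × 15.5 × N²
N² = 78,651.3 / (17.329 × 10⁻⁵) = 453,870,968
N ≈ √453,870,968 ≈ 21,304.2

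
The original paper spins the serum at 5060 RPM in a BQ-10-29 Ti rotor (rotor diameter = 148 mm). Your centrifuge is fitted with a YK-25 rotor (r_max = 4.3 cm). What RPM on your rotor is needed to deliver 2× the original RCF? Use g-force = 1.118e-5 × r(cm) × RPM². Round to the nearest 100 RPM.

Original rotor: r = 148 mm / 2 = 74 mm = 7.4 cm
RCF = 1.118 × 10⁻⁵ × r × N²
RCF_original = 1.118 × 10⁻⁵ × 7.4 × (5060)² = 1.118 × 10⁻⁵ × 7.4 × 25,603,600 ≈ 2,118.2 × g
Target RCF = 2 × 2,118.2 ≈ 4,236.4 × g
4,236.4 = 1.118 × 10⁻⁵ × 4.3 × N²
N² = 4,236.4 / (4.8074 × 10⁻⁵) = 88,122,478
N ≈ √88,122,478 ≈ 9,387.4

≈ 9400 RPM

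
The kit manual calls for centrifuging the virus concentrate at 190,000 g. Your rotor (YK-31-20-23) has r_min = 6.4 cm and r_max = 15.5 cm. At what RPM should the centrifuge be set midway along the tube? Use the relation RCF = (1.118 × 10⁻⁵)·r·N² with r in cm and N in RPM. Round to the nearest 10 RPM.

r_avg = (6.4 + 15.5) / 2 = 10.95 cm
190,000 = 1.118 × 10⁻⁵ × 10.95 × N²
N² = 190,000 / (12.2421 × 10⁻⁵) = 1,552,021,304
N ≈ √1,552,021,304 ≈ 39,395.7

≈ 39400 RPM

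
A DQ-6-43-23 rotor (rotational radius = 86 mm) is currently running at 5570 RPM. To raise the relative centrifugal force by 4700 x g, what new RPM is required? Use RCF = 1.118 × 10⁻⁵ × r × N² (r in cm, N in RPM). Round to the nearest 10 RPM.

r = 86 mm = 8.6 cm
Current RCF = 1.118 × 10⁻⁵ × 8.6 × (5570)² = 1.118 × 10⁻⁵ × 8.6 × 31,024,900 ≈ 2,983 × g
Target RCF = 2,983 + 4,700 = 7,683 × g
N² = 7,683 / (9.6148 × 10⁻⁵) = 79,908,058
N ≈ √79,908,058 ≈ 8,939.1

≈ 8940 RPM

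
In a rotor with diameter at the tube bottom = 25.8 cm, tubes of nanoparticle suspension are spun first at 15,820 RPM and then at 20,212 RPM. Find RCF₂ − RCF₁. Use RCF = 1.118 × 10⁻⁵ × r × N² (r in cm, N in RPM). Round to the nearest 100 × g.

≈ 22800 ×g

r = 25.8 / 2 = 12.9 cm
RCF₁ = 1.118 × 10⁻⁵ × 12.9 × (15820)² = 1.118 × 10⁻⁵ × 12.9 × 250,272,400 ≈ 36,094.8 × g
RCF₂ = 1.118 × 10⁻⁵ × 12.9 × (20212)² = 1.118 × 10⁻⁵ × 12.9 × 408,524,944 ≈ 58,918.3 × g
Increase = 58,918.3 − 36,094.8 = 22,823.5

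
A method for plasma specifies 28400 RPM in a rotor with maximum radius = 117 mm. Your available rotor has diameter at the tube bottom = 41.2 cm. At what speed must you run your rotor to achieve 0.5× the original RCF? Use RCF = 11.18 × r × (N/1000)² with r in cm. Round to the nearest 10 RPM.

Original rotor: r = 117 mm = 11.7 cm
RCF = 11.18 × r × (N/1000)²
RCF_original = 11.18 × 11.7 × (28.4)² = 11.18 × 11.7 × 806.56 ≈ 105,502.9 × g
Target RCF = 0.5 × 105,502.9 ≈ 52,751.4 × g
Your rotor: r = 41.2 / 2 = 20.6 cm
52,751.4 = 11.18 × 20.6 × (N/1000)²
(N/1000)² = 52,751.4 / 230.308 = 229.0472
N = 1000 × √229.0472 ≈ 15,134.3

15130 RPM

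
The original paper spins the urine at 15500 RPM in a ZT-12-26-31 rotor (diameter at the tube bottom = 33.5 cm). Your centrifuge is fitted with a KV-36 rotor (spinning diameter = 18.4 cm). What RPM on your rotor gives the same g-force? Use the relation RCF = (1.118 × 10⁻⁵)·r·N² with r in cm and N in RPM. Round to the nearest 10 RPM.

Original rotor: r = 33.5 / 2 = 16.75 cm
RCF = 1.118 × 10⁻⁵ × r × N²
RCF_original = 1.118 × 10⁻⁵ × 16.75 × (15500)² = 1.118 × 10⁻⁵ × 16.75 × 240,250,000 ≈ 44,990.4 × g
Your rotor: r = 18.4 / 2 = 9.2 cm
44,990.4 = 1.118 × 10⁻⁵ × 9.2 × N²
N² = 44,990.4 / (10.2856 × 10⁻⁵) = 437,411,527
N ≈ √437,411,527 ≈ 20,914.4

≈ 20910 RPM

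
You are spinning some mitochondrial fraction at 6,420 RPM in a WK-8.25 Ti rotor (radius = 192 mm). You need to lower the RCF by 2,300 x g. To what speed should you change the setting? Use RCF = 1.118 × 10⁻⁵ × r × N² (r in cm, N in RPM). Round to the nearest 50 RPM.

≈ 5500 RPM

r = 192 mm = 19.2 cm
Current RCF = 1.118 × 10⁻⁵ × 19.2 × (6420)² = 1.118 × 10⁻⁵ × 19.2 × 41,216,400 ≈ 8,847.3 × g
Target RCF = 8,847.3 − 2,300 = 6,547.3 × g
N² = 6,547.3 / (21.4656 × 10⁻⁵) = 30,501,360
N ≈ √30,501,360 ≈ 5,522.8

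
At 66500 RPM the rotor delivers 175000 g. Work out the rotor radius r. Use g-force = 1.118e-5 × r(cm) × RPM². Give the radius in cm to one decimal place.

RCF = 1.118 × 10⁻⁵ × r × N²
175000 = 1.118 × 10⁻⁵ × r × (66500)²
r = 175000 / (1.118 × 10⁻⁵ × 4,422,250,000) = 175000 / 49440.75 ≈ 3.540 cm

≈ 3.5 cm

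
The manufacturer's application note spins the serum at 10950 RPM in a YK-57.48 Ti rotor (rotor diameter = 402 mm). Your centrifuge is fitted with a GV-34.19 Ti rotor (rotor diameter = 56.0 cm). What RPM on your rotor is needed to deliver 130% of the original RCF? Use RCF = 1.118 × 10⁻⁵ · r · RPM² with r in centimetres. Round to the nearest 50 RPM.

Original rotor: r = 402 mm / 2 = 201 mm = 20.1 cm
RCF_original = 1.118 × 10⁻⁵ × 20.1 × (10950)² = 1.118 × 10⁻⁵ × 20.1 × 119,902,500 ≈ 26,944.2 × g
Target RCF = 1.3 × 26,944.2 ≈ 35,027.5 × g
Your rotor: r = 56.0 / 2 = 28 cm
35,027.5 = 1.118 × 10⁻⁵ × 28 × N²
N² = 35,027.5 / (31.304 × 10⁻⁵) = 111,894,646
N ≈ √111,894,646 ≈ 10,578.0

10600 RPM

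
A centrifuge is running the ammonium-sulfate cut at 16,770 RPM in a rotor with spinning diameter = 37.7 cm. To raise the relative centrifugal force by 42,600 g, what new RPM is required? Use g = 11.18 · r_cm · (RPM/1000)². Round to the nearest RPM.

r = 37.7 / 2 = 18.85 cm
Current RCF = 11.18 × 18.85 × (16.77)² = 11.18 × 18.85 × 281.2329 ≈ 59,267.9 × g
Target RCF = 59,267.9 + 42,600 = 101,867.9 × g
(N/1000)² = 101,867.9 / 210.743 = 483.375
N = 1000 × √483.375 ≈ 21,985.8

N₂ ≈ 21986 RPM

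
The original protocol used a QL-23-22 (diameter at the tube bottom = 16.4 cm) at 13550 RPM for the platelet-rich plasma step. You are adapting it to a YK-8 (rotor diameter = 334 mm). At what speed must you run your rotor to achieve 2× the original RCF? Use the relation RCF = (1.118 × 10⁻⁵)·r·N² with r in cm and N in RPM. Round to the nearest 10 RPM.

13430 RPM

Original rotor: r = 16.4 / 2 = 8.2 cm
RCF_original = 1.118 × 10⁻⁵ × 8.2 × (13550)² = 1.118 × 10⁻⁵ × 8.2 × 183,602,500 ≈ 16,831.9 × g
Target RCF = 2 × 16,831.9 ≈ 33,663.8 × g
Your rotor: r = 334 mm / 2 = 167 mm = 16.7 cm
33,663.8 = 1.118 × 10⁻⁵ × 16.7 × N²
N² = 33,663.8 / (18.6706 × 10⁻⁵) = 180,303,793
N ≈ √180,303,793 ≈ 13,427.7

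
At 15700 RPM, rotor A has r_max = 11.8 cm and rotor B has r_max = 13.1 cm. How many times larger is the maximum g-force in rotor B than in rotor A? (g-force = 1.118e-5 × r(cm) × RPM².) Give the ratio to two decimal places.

At fixed N, RCF ∝ r, so RCF_B/RCF_A = r_B/r_A = 13.1 / 11.8 = 1.1102.

1.11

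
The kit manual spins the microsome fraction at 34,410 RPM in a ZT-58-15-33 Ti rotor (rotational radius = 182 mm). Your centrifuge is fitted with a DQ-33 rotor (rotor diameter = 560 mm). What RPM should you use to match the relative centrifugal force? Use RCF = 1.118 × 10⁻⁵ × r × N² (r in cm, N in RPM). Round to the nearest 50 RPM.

Original rotor: r = 182 mm = 18.2 cm
RCF = 1.118 × 10⁻⁵ × r × N²
RCF_original = 1.118 × 10⁻⁵ × 18.2 × (34410)² = 1.118 × 10⁻⁵ × 18.2 × 1,184,048,100 ≈ 240,925.4 × g
Your rotor: r = 560 mm / 2 = 280 mm = 28 cm
240,925.4 = 1.118 × 10⁻⁵ × 28 × N²
N² = 240,925.4 / (31.304 × 10⁻⁵) = 769,631,357
N ≈ √769,631,357 ≈ 27,742.2

27750 RPM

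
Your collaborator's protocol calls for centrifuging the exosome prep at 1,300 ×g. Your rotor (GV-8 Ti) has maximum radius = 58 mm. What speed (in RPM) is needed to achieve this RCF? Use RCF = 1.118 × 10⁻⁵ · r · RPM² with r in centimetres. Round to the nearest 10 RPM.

N ≈ 4480 RPM

r = 58 mm = 5.8 cm
RCF = 1.118 × 10⁻⁵ × r × N²
1,300 = 1.118 × 10⁻⁵ × 5.8 × N²
N² = 1,300 / (6.4844 × 10⁻⁵) = 20,048,115
N ≈ √20,048,115 ≈ 4,477.5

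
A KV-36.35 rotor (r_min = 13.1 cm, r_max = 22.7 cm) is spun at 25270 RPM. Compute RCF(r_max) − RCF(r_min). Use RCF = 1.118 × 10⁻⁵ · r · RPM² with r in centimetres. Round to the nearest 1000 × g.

ΔRCF ≈ 69000 ×g

RCF_max = 1.118 × 10⁻⁵ × 22.7 × (25270)² = 1.118 × 10⁻⁵ × 22.7 × 638,572,900 ≈ 162,060.9 × g
RCF_min = 1.118 × 10⁻⁵ × 13.1 × (25270)² = 1.118 × 10⁻⁵ × 13.1 × 638,572,900 ≈ 93,524.1 × g
ΔRCF = 162,060.9 − 93,524.1 = 68,536.8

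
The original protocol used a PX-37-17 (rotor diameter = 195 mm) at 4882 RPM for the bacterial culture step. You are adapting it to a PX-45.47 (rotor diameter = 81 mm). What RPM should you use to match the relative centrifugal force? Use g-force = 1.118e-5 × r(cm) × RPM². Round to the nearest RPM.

≈ 7575 RPM

Original rotor: r = 195 mm / 2 = 97.5 mm = 9.75 cm
RCF = 1.118 × 10⁻⁵ × r × N²
RCF_original = 1.118 × 10⁻⁵ × 9.75 × (4882)² = 1.118 × 10⁻⁵ × 9.75 × 23,833,924 ≈ 2,598 × g
Your rotor: r = 81 mm / 2 = 40.5 mm = 4.05 cm
2,598 = 1.118 × 10⁻⁵ × 4.05 × N²
N² = 2,598 / (4.5279 × 10⁻⁵) = 57,377,592
N ≈ √57,377,592 ≈ 7,574.8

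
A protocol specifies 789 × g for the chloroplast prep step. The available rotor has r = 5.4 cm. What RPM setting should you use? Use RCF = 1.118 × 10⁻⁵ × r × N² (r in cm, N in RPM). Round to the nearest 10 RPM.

N ≈ 3620 RPM

RCF = 1.118 × 10⁻⁵ × r × N²
789 = 1.118 × 10⁻⁵ × 5.4 × N²
N² = 789 / (6.0372 × 10⁻⁵) = 13,068,972
N ≈ √13,068,972 ≈ 3,615.1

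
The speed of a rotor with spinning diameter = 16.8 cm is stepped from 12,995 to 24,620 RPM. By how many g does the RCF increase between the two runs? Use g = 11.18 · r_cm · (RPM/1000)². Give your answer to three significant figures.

≈ 41100 g

r = 16.8 / 2 = 8.4 cm
RCF₁ = 11.18 × 8.4 × (12.995)² = 11.18 × 8.4 × 168.870025 ≈ 15,858.9 × g
RCF₂ = 11.18 × 8.4 × (24.62)² = 11.18 × 8.4 × 606.1444 ≈ 56,924.2 × g
Increase = 56,924.2 − 15,858.9 = 41,065.3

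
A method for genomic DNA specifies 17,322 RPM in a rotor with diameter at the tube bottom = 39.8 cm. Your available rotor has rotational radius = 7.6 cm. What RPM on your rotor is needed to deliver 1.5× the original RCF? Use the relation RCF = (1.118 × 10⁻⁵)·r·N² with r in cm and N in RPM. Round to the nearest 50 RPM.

34350 RPM

Original rotor: r = 39.8 / 2 = 19.9 cm
RCF_original = 1.118 × 10⁻⁵ × 19.9 × (17322)² = 1.118 × 10⁻⁵ × 19.9 × 300,051,684 ≈ 66,756.1 × g
Target RCF = 1.5 × 66,756.1 ≈ 100,134.2 × g
100,134.2 = 1.118 × 10⁻⁵ × 7.6 × N²
N² = 100,134.2 / (8.4968 × 10⁻⁵) = 1,178,493,080
N ≈ √1,178,493,080 ≈ 34,329.2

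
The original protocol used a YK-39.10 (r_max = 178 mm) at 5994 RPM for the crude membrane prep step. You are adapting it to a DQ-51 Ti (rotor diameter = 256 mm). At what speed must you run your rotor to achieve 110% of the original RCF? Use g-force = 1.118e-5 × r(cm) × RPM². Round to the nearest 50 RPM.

7400 RPM

Original rotor: r = 178 mm = 17.8 cm
RCF_original = 1.118 × 10⁻⁵ × 17.8 × (5994)² = 1.118 × 10⁻⁵ × 17.8 × 35,928,036 ≈ 7,149.8 × g
Target RCF = 1.1 × 7,149.8 ≈ 7,864.8 × g
Your rotor: r = 256 mm / 2 = 128 mm = 12.8 cm
7,864.8 = 1.118 × 10⁻⁵ × 12.8 × N²
N² = 7,864.8 / (14.3104 × 10⁻⁵) = 54,958,631
N ≈ √54,958,631 ≈ 7,413.4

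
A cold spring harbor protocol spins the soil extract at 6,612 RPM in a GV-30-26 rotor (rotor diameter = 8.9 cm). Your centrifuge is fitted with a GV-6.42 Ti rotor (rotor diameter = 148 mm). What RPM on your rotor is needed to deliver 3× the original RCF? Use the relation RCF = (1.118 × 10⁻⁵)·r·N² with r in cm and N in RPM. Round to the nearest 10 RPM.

8880 RPM

Original rotor: r = 8.9 / 2 = 4.45 cm
RCF = 1.118 × 10⁻⁵ × r × N²
RCF_original = 1.118 × 10⁻⁵ × 4.45 × (6612)² = 1.118 × 10⁻⁵ × 4.45 × 43,718,544 ≈ 2,175 × g
Target RCF = 3 × 2,175 ≈ 6,525 × g
Your rotor: r = 148 mm / 2 = 74 mm = 7.4 cm
6,525 = 1.118 × 10⁻⁵ × 7.4 × N²
N² = 6,525 / (8.2732 × 10⁻⁵) = 78,869,120
N ≈ √78,869,120 ≈ 8,880.8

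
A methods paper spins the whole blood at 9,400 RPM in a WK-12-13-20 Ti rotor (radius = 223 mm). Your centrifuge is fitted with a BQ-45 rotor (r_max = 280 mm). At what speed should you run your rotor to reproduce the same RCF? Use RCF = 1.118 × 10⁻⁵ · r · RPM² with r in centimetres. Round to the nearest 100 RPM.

Original rotor: r = 223 mm = 22.3 cm
RCF_original = 1.118 × 10⁻⁵ × 22.3 × (9400)² = 1.118 × 10⁻⁵ × 22.3 × 88,360,000 ≈ 22,029.4 × g
Your rotor: r = 280 mm = 28.0 cm
22,029.4 = 1.118 × 10⁻⁵ × 28 × N²
N² = 22,029.4 / (31.304 × 10⁻⁵) = 70,372,476
N ≈ √70,372,476 ≈ 8,388.8

8400 RPM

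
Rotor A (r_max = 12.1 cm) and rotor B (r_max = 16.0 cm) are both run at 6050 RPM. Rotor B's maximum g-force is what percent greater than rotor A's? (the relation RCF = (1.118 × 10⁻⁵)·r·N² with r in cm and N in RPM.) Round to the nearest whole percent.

32%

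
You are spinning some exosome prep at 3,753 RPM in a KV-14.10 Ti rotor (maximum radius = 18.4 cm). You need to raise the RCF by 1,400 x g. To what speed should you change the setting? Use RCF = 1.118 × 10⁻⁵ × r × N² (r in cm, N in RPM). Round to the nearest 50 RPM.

N₂ ≈ 4550 RPM

Current RCF = 1.118 × 10⁻⁵ × 18.4 × (3753)² = 1.118 × 10⁻⁵ × 18.4 × 14,085,009 ≈ 2,897.5 × g
Target RCF = 2,897.5 + 1,400 = 4,297.5 × g
N² = 4,297.5 / (20.5712 × 10⁻⁵) = 20,890,857
N ≈ √20,890,857 ≈ 4,570.7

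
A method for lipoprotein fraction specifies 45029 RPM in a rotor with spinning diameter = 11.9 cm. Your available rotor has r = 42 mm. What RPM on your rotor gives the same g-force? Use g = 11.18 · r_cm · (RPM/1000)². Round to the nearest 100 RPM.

Original rotor: r = 11.9 / 2 = 5.95 cm
RCF_original = 11.18 × 5.95 × (45.029)² = 11.18 × 5.95 × 2,027.610841 ≈ 134,878.7 × g
Your rotor: r = 42 mm = 4.2 cm
134,878.7 = 11.18 × 4.2 × (N/1000)²
(N/1000)² = 134,878.7 / 46.956 = 2872.449
N = 1000 × √2872.449 ≈ 53,595.2

≈ 53600 RPM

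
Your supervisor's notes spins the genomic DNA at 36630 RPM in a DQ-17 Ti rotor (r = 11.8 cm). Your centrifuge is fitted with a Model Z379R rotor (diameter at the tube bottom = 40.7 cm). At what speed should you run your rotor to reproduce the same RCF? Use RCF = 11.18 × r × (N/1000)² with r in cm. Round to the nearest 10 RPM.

≈ 27890 RPM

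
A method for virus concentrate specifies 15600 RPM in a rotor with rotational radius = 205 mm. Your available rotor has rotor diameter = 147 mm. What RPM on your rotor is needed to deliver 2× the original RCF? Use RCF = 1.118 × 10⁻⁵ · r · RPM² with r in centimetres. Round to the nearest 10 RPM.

36840 RPM

Original rotor: r = 205 mm = 20.5 cm
RCF_original = 1.118 × 10⁻⁵ × 20.5 × (15600)² = 1.118 × 10⁻⁵ × 20.5 × 243,360,000 ≈ 55,775.7 × g
Target RCF = 2 × 55,775.7 ≈ 111,551.4 × g
Your rotor: r = 147 mm / 2 = 73.5 mm = 7.35 cm
111,551.4 = 1.118 × 10⁻⁵ × 7.35 × N²
N² = 111,551.4 / (8.2173 × 10⁻⁵) = 1,357,518,893
N ≈ √1,357,518,893 ≈ 36,844.5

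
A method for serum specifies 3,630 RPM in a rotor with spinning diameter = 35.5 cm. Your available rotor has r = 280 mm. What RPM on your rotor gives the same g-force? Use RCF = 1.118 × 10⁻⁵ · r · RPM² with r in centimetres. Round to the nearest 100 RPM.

Original rotor: r = 35.5 / 2 = 17.75 cm
RCF_original = 1.118 × 10⁻⁵ × 17.75 × (3630)² = 1.118 × 10⁻⁵ × 17.75 × 13,176,900 ≈ 2,614.9 × g
Your rotor: r = 280 mm = 28.0 cm
2,614.9 = 1.118 × 10⁻⁵ × 28 × N²
N² = 2,614.9 / (31.304 × 10⁻⁵) = 8,353,246
N ≈ √8,353,246 ≈ 2,890.2

≈ 2900 RPM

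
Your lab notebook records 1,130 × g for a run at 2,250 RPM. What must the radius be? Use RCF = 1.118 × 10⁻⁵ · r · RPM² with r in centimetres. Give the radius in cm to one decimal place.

≈ 20.0 cm

1130 = 1.118 × 10⁻⁵ × r × (2250)²
r = 1130 / (1.118 × 10⁻⁵ × 5,062,500) = 1130 / 56.59875 ≈ 19.965 cm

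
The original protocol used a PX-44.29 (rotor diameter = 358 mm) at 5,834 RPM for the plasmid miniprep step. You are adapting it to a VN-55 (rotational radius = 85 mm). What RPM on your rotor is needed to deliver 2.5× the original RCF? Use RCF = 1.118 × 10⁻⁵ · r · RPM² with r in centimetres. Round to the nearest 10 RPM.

≈ 13390 RPM

Original rotor: r = 358 mm / 2 = 179 mm = 17.9 cm
RCF = 1.118 × 10⁻⁵ × r × N²
RCF_original = 1.118 × 10⁻⁵ × 17.9 × (5834)² = 1.118 × 10⁻⁵ × 17.9 × 34,035,556 ≈ 6,811.3 × g
Target RCF = 2.5 × 6,811.3 ≈ 17,028.2 × g
Your rotor: r = 85 mm = 8.5 cm
17,028.2 = 1.118 × 10⁻⁵ × 8.5 × N²
N² = 17,028.2 / (9.503 × 10⁻⁵) = 179,187,625
N ≈ √179,187,625 ≈ 13,386.1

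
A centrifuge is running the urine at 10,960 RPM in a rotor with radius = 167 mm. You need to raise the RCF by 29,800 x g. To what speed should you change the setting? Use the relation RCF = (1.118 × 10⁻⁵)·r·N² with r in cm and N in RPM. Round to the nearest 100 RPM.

r = 167 mm = 16.7 cm
Current RCF = 1.118 × 10⁻⁵ × 16.7 × (10960)² = 1.118 × 10⁻⁵ × 16.7 × 120,121,600 ≈ 22,427.4 × g
Target RCF = 22,427.4 + 29,800 = 52,227.4 × g
N² = 52,227.4 / (18.6706 × 10⁻⁵) = 279,730,700
N ≈ √279,730,700 ≈ 16,725.2

N₂ ≈ 16700 RPM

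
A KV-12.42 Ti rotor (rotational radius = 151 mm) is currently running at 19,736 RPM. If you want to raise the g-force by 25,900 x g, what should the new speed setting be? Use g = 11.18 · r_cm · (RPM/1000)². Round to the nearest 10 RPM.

N₂ ≈ 23300 RPM

r = 151 mm = 15.1 cm
Current RCF = 11.18 × 15.1 × (19.736)² = 11.18 × 15.1 × 389.509696 ≈ 65,756.2 × g
Target RCF = 65,756.2 + 25,900 = 91,656.2 × g
(N/1000)² = 91,656.2 / 168.818 = 542.9291
N = 1000 × √542.9291 ≈ 23,300.8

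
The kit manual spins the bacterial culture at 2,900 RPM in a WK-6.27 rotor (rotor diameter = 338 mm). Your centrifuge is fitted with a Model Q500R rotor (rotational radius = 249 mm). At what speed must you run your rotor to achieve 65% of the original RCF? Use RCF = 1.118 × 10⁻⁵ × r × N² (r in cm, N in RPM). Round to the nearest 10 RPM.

≈ 1930 RPM

Original rotor: r = 338 mm / 2 = 169 mm = 16.9 cm
RCF = 1.118 × 10⁻⁵ × r × N²
RCF_original = 1.118 × 10⁻⁵ × 16.9 × (2900)² = 1.118 × 10⁻⁵ × 16.9 × 8,410,000 ≈ 1,589 × g
Target RCF = 0.65 × 1,589 ≈ 1,032.9 × g
Your rotor: r = 249 mm = 24.9 cm
1,032.9 = 1.118 × 10⁻⁵ × 24.9 × N²
N² = 1,032.9 / (27.8382 × 10⁻⁵) = 3,710,369
N ≈ √3,710,369 ≈ 1,926.2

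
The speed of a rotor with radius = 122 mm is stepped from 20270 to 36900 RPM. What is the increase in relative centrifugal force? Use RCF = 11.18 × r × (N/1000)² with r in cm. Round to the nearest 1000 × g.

130000 g

r = 122 mm = 12.2 cm
RCF₁ = 11.18 × 12.2 × (20.27)² = 11.18 × 12.2 × 410.8729 ≈ 56,041.4 × g
RCF₂ = 11.18 × 12.2 × (36.9)² = 11.18 × 12.2 × 1,361.61 ≈ 185,718.2 × g
Increase = 185,718.2 − 56,041.4 = 129,676.8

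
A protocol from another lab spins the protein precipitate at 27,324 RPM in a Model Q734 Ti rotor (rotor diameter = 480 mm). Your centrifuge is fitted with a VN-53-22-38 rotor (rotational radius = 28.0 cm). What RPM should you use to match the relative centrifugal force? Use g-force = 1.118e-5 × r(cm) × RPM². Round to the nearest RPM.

≈ 25297 RPM

Original rotor: r = 480 mm / 2 = 240 mm = 24 cm
RCF = 1.118 × 10⁻⁵ × r × N²
RCF_original = 1.118 × 10⁻⁵ × 24 × (27324)² = 1.118 × 10⁻⁵ × 24 × 746,600,976 ≈ 200,328 × g
200,328 = 1.118 × 10⁻⁵ × 28 × N²
N² = 200,328 / (31.304 × 10⁻⁵) = 639,943,777
N ≈ √639,943,777 ≈ 25,297.1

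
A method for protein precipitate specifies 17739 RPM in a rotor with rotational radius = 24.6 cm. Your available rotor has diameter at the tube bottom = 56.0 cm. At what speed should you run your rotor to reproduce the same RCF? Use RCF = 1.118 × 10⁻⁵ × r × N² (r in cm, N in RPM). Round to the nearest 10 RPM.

RCF_original = 1.118 × 10⁻⁵ × 24.6 × (17739)² = 1.118 × 10⁻⁵ × 24.6 × 314,672,121 ≈ 86,543.6 × g
Your rotor: r = 56.0 / 2 = 28 cm
86,543.6 = 1.118 × 10⁻⁵ × 28 × N²
N² = 86,543.6 / (31.304 × 10⁻⁵) = 276,461,794
N ≈ √276,461,794 ≈ 16,627.1

≈ 16630 RPM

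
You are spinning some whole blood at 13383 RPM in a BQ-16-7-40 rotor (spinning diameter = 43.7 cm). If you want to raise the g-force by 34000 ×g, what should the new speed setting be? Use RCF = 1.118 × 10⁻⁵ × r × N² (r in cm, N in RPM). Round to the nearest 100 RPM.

N₂ ≈ 17800 RPM

r = 43.7 / 2 = 21.85 cm
Current RCF = 1.118 × 10⁻⁵ × 21.85 × (13383)² = 1.118 × 10⁻⁵ × 21.85 × 179,104,689 ≈ 43,752.2 × g
Target RCF = 43,752.2 + 34,000 = 77,752.2 × g
N² = 77,752.2 / (24.4283 × 10⁻⁵) = 318,287,396
N ≈ √318,287,396 ≈ 17,840.6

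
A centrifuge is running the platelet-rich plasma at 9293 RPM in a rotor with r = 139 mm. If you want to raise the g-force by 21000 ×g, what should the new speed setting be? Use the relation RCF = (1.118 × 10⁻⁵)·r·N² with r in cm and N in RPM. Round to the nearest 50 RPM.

r = 139 mm = 13.9 cm
Current RCF = 1.118 × 10⁻⁵ × 13.9 × (9293)² = 1.118 × 10⁻⁵ × 13.9 × 86,359,849 ≈ 13,420.5 × g
Target RCF = 13,420.5 + 21,000 = 34,420.5 × g
N² = 34,420.5 / (15.5402 × 10⁻⁵) = 221,493,288
N ≈ √221,493,288 ≈ 14,882.7

≈ 14900 RPM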